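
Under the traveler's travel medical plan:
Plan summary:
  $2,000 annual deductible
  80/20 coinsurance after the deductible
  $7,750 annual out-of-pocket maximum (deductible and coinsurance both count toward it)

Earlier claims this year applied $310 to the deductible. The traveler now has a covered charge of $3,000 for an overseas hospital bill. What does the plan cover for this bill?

$1,048

Remaining deductible: $2,000 − $310 = $1,690.
After the $1,690 deductible portion, $3,000 − $1,690 = $1,310 is subject to coinsurance.
Traveler's 20% share of $1,310 is $262.
So the traveler owes $1,690 + $262 = $1,952 before any cap.
Total out-of-pocket so far would be $310 + $1,952 = $2,262, below the $7,750 cap — no reduction.
The insurer covers the remainder: $3,000 − $1,952 = $1,048.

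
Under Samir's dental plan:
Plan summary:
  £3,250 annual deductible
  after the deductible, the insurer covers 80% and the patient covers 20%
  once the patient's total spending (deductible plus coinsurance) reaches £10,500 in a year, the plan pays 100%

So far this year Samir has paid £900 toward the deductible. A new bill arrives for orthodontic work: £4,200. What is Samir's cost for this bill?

£2,720

Deductible still to meet: £3,250 − £900 = £2,350.
That leaves £4,200 − £2,350 = £1,850 for coinsurance.
Coinsurance: £1,850 × 20% = £370.
Patient responsibility before any cap: £2,350 + £370 = £2,720.
Cumulative spending £900 + £2,720 = £3,620 stays under the £10,500 maximum.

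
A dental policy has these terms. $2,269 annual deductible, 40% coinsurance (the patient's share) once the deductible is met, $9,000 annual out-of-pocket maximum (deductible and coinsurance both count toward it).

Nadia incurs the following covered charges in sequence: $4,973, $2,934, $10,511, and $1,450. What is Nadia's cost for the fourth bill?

#1 ($4,973): deductible takes $2,269, $2,704 remains; 40% of $2,704 = $1,081.60. Patient pays $3,350.60; OOP now $3,350.60.
#2 ($2,934): 40% coinsurance on $2,934 = $1,173.60. Patient owes $1,173.60 (running OOP $4,524.20).
#3 ($10,511): deductible already satisfied, so patient's share is 40% × $10,511 = $4,204.40. Patient owes $4,204.40 (running OOP $8,728.60).
#4 ($1,450): deductible met; 40% of $1,450 = $580. OOP would hit $9,308.60 > $9,000, so the cap limits the patient to $9,000 − $8,728.60 = $271.40.

$271.40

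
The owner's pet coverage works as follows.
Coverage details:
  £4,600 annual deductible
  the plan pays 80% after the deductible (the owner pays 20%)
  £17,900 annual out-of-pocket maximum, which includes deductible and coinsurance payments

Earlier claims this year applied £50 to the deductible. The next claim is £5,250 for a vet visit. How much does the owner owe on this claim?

Deductible still to meet: £4,600 − £50 = £4,550.
After the £4,550 deductible portion, £5,250 − £4,550 = £700 is subject to coinsurance.
20% of £700 = £140 falls to the owner.
So the owner owes £4,550 + £140 = £4,690 before any cap.
Cumulative spending £50 + £4,690 = £4,740 stays under the £17,900 maximum.

£4,690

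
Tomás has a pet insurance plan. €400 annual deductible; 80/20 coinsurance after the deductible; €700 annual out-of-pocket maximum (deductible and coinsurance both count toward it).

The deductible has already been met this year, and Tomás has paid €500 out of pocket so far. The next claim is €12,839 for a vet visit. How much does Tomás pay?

€200

The deductible is already satisfied, so the full bill goes to coinsurance.
20% of €12,839 = €2,567.80 falls to the owner.
Year-to-date out-of-pocket would reach €500 + €2,567.80 = €3,067.80, above the €700 maximum, so the owner pays only €700 − €500 = €200.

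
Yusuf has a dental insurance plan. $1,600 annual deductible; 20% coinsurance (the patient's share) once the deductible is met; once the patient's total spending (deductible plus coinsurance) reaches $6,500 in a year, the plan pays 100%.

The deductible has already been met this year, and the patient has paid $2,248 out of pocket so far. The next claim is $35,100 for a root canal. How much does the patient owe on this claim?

$4,252

With the deductible met, the entire $35,100 is subject to coinsurance.
20% of $35,100 = $7,020 falls to the patient.
Year-to-date out-of-pocket would reach $2,248 + $7,020 = $9,268, above the $6,500 maximum, so the patient pays only $6,500 − $2,248 = $4,252.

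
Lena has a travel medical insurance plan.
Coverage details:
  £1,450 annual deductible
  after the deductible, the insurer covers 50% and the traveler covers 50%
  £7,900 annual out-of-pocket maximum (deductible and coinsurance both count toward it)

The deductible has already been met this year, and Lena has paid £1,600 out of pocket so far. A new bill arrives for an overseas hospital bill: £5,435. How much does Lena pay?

The deductible is already satisfied, so the full bill goes to coinsurance.
50% of £5,435 = £2,717.50 falls to the traveler.
Total out-of-pocket so far would be £1,600 + £2,717.50 = £4,317.50, below the £7,900 cap — no reduction.

£2,717.50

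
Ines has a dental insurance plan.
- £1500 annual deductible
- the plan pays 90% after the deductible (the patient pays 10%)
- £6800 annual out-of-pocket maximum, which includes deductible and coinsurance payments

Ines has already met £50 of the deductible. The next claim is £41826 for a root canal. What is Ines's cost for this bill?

£50 of the £1500 deductible is already met, leaving £1450.
That leaves £41826 − £1450 = £40376 for coinsurance.
Coinsurance: £40376 × 10% = £4037.60.
Patient responsibility before any cap: £1450 + £4037.60 = £5487.60.
Year-to-date out-of-pocket becomes £50 + £5487.60 = £5537.60, still under the £6800 maximum, so no cap applies.

£5487.60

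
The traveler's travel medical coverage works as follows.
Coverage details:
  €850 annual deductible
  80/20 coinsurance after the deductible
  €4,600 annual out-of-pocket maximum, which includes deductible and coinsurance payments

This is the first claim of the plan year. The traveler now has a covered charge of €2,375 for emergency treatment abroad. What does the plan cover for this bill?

Deductible not yet touched, so the first €850 of the bill goes to the deductible.
That leaves €2,375 − €850 = €1,525 for coinsurance.
20% of €1,525 = €305 falls to the traveler.
So the traveler owes €850 + €305 = €1,155 before any cap.
Total out-of-pocket so far would be €0 + €1,155 = €1,155, below the €4,600 cap — no reduction.
The plan picks up €2,375 − €1,155 = €1,220.

€1,220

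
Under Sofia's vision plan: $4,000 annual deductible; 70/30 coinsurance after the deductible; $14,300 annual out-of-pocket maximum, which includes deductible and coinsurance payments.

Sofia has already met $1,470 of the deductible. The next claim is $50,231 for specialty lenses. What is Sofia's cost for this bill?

Deductible still to meet: $4,000 − $1,470 = $2,530.
That leaves $50,231 − $2,530 = $47,701 for coinsurance.
Coinsurance: $47,701 × 30% = $14,310.30.
Member responsibility before any cap: $2,530 + $14,310.30 = $16,840.30.
That would bring total out-of-pocket to $18,310.30, past the $14,300 cap. The member is capped at $14,300 − $1,470 = $12,830 on this claim.

$12,830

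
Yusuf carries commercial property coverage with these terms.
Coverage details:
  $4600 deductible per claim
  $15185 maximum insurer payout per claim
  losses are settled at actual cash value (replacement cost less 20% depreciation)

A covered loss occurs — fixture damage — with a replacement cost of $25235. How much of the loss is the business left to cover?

Depreciate 20%: the covered value is $25235 × 0.8 = $20188.
Less the $4600 deductible: $20188 − $4600 = $15588.
Since $15588 > $15185, the payout is capped at $15185.
Business's share is the uncovered remainder: $25235 − $15185 = $10050.

$10050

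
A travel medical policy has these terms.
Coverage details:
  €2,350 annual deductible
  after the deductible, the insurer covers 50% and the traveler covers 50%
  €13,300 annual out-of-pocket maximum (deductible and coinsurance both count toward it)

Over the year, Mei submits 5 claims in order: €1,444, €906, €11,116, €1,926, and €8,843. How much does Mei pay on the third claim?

Claim 1 (€1,444): all of it applies to the deductible. Traveler pays €1,444; OOP now €1,444.
Claim 2 (€906): all of it applies to the deductible. Traveler owes €906 (running OOP €2,350).
Claim 3 (€11,116): deductible met; 50% of €11,116 = €5,558. Traveler owes €5,558 (running OOP €7,908).

€5,558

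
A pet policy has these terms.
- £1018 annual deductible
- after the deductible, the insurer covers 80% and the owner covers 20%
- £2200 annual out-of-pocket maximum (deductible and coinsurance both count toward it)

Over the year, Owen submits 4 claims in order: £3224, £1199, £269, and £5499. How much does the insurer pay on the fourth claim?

#1 (£3224): deductible takes £1018, £2206 remains; owner's 20% is £441.20. Owner owes £1459.20 (running OOP £1459.20). Insurer: £3224 − £1459.20 = £1764.80.
#2 (£1199): deductible met; 20% of £1199 = £239.80. Owner owes £239.80 (running OOP £1699). Insurer: £1199 − £239.80 = £959.20.
#3 (£269): deductible met; 20% of £269 = £53.80. Owner pays £53.80; OOP now £1752.80. Insurer: £269 − £53.80 = £215.20.
#4 (£5499): deductible met; 20% of £5499 = £1099.80. OOP would hit £2852.60 > £2200, so the cap limits the owner to £2200 − £1752.80 = £447.20. Plan pays £5499 − £447.20 = £5051.80.

£5051.80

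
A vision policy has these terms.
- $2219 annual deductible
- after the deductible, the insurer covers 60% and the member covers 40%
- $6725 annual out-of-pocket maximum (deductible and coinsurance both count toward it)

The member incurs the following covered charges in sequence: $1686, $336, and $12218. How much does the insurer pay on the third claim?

$7515

Claim 1 — $1686: all of it applies to the deductible. Member pays $1686; OOP now $1686. Plan pays $1686 − $1686 = $0.
Claim 2 — $336: entire amount goes to the deductible. Cost to member: $336. OOP to date $2022. Insurer: $336 − $336 = $0.
Claim 3 — $12218: $197 finishes the deductible; $12021 goes to coinsurance; coinsurance $12021 × 40% = $4808.40. Deductible plus coinsurance: $197 + $4808.40 = $5005.40. That would push OOP to $7027.40, over the $6725 cap, so member pays $6725 − $2022 = $4703. Insurer: $12218 − $4703 = $7515.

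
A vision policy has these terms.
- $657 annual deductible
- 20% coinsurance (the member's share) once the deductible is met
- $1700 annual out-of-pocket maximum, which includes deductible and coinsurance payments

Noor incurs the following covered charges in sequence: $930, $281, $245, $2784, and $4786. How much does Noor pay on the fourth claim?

Bill 1, $930: $657 finishes the deductible; $273 goes to coinsurance; coinsurance $273 × 20% = $54.60. Member owes $711.60 (running OOP $711.60).
Bill 2, $281: deductible already satisfied, so member's share is 20% × $281 = $56.20. Member pays $56.20; OOP now $767.80.
Bill 3, $245: 20% coinsurance on $245 = $49. Cost to member: $49. OOP to date $816.80.
Bill 4, $2784: deductible already satisfied, so member's share is 20% × $2784 = $556.80. Member owes $556.80 (running OOP $1373.60).

$556.80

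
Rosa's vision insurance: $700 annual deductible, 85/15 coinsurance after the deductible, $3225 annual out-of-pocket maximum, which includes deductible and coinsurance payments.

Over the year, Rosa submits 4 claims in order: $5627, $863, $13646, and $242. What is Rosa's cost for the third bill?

$1656.50

#1 ($5627): deductible takes $700, $4927 remains; member's 15% is $739.05. Member owes $1439.05 (running OOP $1439.05).
#2 ($863): deductible already satisfied, so member's share is 15% × $863 = $129.45. Cost to member: $129.45. OOP to date $1568.50.
#3 ($13646): deductible met; 15% of $13646 = $2046.90. OOP would hit $3615.40 > $3225, so the cap limits the member to $3225 − $1568.50 = $1656.50.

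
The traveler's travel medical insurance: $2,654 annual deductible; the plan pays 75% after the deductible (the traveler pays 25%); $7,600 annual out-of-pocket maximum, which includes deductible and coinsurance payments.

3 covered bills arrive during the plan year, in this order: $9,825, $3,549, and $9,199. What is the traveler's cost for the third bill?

Claim 1 — $9,825: $2,654 finishes the deductible; $7,171 goes to coinsurance; coinsurance $7,171 × 25% = $1,792.75. Cost to traveler: $4,446.75. OOP to date $4,446.75.
Claim 2 — $3,549: deductible met; 25% of $3,549 = $887.25. Traveler owes $887.25 (running OOP $5,334).
Claim 3 — $9,199: 25% coinsurance on $9,199 = $2,299.75. Adding that to $5,334 gives $7,633.75, past the $7,600 cap; traveler pays only $7,600 − $5,334 = $2,266.

$2,266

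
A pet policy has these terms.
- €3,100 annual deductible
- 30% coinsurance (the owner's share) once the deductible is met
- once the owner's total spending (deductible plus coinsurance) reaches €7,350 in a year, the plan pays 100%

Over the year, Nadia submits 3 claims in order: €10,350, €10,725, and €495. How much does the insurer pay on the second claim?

€8,650

Claim 1 (€10,350): €3,100 finishes the deductible; €7,250 goes to coinsurance; coinsurance €7,250 × 30% = €2,175. Owner pays €5,275; OOP now €5,275. Insurer: €10,350 − €5,275 = €5,075.
Claim 2 (€10,725): 30% coinsurance on €10,725 = €3,217.50. Adding that to €5,275 gives €8,492.50, past the €7,350 cap; owner pays only €7,350 − €5,275 = €2,075. Insurer: €10,725 − €2,075 = €8,650.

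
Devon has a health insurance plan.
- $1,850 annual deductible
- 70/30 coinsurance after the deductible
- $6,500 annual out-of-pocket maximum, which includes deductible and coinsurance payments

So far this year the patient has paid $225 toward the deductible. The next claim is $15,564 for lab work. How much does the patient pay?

Remaining deductible: $1,850 − $225 = $1,625.
After the $1,625 deductible portion, $15,564 − $1,625 = $13,939 is subject to coinsurance.
Patient's 30% share of $13,939 is $4,181.70.
That puts the patient's cost at $1,625 + $4,181.70 = $5,806.70 before any cap.
Year-to-date out-of-pocket becomes $225 + $5,806.70 = $6,031.70, still under the $6,500 maximum, so no cap applies.

$5,806.70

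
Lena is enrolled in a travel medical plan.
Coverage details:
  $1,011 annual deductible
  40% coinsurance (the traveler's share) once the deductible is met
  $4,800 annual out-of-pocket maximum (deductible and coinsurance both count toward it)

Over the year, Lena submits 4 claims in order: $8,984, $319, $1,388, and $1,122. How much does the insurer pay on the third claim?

Claim 1 ($8,984): deductible takes $1,011, $7,973 remains; traveler's 40% is $3,189.20. Traveler pays $4,200.20; OOP now $4,200.20. Insurer: $8,984 − $4,200.20 = $4,783.80.
Claim 2 ($319): 40% coinsurance on $319 = $127.60. Traveler pays $127.60; OOP now $4,327.80. Insurer: $319 − $127.60 = $191.40.
Claim 3 ($1,388): deductible met; 40% of $1,388 = $555.20. Adding that to $4,327.80 gives $4,883, past the $4,800 cap; traveler pays only $4,800 − $4,327.80 = $472.20. Plan pays $1,388 − $472.20 = $915.80.

$915.80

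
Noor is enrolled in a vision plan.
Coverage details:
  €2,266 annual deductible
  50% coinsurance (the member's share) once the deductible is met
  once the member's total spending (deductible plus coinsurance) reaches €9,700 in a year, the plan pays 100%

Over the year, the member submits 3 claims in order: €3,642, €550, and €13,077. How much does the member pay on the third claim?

#1 (€3,642): €2,266 finishes the deductible; €1,376 goes to coinsurance; member's 50% is €688. Member pays €2,954; OOP now €2,954.
#2 (€550): deductible met; 50% of €550 = €275. Member pays €275; OOP now €3,229.
#3 (€13,077): deductible already satisfied, so member's share is 50% × €13,077 = €6,538.50. That would push OOP to €9,767.50, over the €9,700 cap, so member pays €9,700 − €3,229 = €6,471.

€6,471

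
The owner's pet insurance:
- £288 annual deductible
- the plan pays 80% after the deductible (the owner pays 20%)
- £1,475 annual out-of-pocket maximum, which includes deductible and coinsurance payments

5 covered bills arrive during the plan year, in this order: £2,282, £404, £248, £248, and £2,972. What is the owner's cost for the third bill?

£49.60

Bill 1, £2,282: deductible takes £288, £1,994 remains; owner's 20% is £398.80. Owner owes £686.80 (running OOP £686.80).
Bill 2, £404: deductible already satisfied, so owner's share is 20% × £404 = £80.80. Cost to owner: £80.80. OOP to date £767.60.
Bill 3, £248: deductible already satisfied, so owner's share is 20% × £248 = £49.60. Owner owes £49.60 (running OOP £817.20).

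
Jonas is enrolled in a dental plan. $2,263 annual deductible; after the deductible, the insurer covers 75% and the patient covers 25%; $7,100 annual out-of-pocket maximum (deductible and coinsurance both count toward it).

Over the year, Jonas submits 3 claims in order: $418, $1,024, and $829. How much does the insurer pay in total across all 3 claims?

$6

Claim 1 — $418: fully absorbed by the deductible. Patient pays $418; OOP now $418. Plan pays $418 − $418 = $0.
Claim 2 — $1,024: fully absorbed by the deductible. Patient owes $1,024 (running OOP $1,442). Insurer: $1,024 − $1,024 = $0.
Claim 3 — $829: deductible takes $821, $8 remains; 25% of $8 = $2. Cost to patient: $823. OOP to date $2,265. Plan pays $829 − $823 = $6.
Insurer total: $0 + $0 + $6 = $6.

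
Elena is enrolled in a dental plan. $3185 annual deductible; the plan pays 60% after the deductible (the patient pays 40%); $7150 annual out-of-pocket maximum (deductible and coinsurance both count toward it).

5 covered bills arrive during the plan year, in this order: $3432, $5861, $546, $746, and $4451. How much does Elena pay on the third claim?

$218.40

Claim 1 ($3432): $3185 to deductible, leaving $247; patient's 40% is $98.80. Patient owes $3283.80 (running OOP $3283.80).
Claim 2 ($5861): deductible met; 40% of $5861 = $2344.40. Patient owes $2344.40 (running OOP $5628.20).
Claim 3 ($546): deductible already satisfied, so patient's share is 40% × $546 = $218.40. Patient owes $218.40 (running OOP $5846.60).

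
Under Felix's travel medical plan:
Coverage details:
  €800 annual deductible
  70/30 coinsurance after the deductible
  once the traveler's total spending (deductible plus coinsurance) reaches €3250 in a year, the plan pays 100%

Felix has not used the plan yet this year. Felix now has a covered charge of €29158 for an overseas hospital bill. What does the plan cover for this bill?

Nothing has been paid toward the €800 deductible, so the first €800 of this charge is applied there.
After the €800 deductible portion, €29158 − €800 = €28358 is subject to coinsurance.
30% of €28358 = €8507.40 falls to the traveler.
Traveler responsibility before any cap: €800 + €8507.40 = €9307.40.
That would bring total out-of-pocket to €9307.40, past the €3250 cap. The traveler is capped at €3250 − €0 = €3250 on this claim.
The insurer covers the remainder: €29158 − €3250 = €25908.

€25908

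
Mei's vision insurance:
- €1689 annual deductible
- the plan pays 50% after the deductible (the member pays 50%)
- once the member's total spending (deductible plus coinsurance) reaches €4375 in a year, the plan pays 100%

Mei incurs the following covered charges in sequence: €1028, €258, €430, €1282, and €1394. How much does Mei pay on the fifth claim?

Claim 1 — €1028: all of it applies to the deductible. Member owes €1028 (running OOP €1028).
Claim 2 — €258: fully absorbed by the deductible. Cost to member: €258. OOP to date €1286.
Claim 3 — €430: €403 to deductible, leaving €27; 50% of €27 = €13.50. Cost to member: €416.50. OOP to date €1702.50.
Claim 4 — €1282: deductible met; 50% of €1282 = €641. Member owes €641 (running OOP €2343.50).
Claim 5 — €1394: 50% coinsurance on €1394 = €697. Cost to member: €697. OOP to date €3040.50.

€697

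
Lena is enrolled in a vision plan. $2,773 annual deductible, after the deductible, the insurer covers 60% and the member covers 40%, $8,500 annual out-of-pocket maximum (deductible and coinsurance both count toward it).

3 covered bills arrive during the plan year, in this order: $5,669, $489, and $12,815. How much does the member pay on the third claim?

Claim 1 — $5,669: $2,773 finishes the deductible; $2,896 goes to coinsurance; member's 40% is $1,158.40. Cost to member: $3,931.40. OOP to date $3,931.40.
Claim 2 — $489: deductible already satisfied, so member's share is 40% × $489 = $195.60. Member owes $195.60 (running OOP $4,127).
Claim 3 — $12,815: deductible already satisfied, so member's share is 40% × $12,815 = $5,126. Adding that to $4,127 gives $9,253, past the $8,500 cap; member pays only $8,500 − $4,127 = $4,373.

$4,373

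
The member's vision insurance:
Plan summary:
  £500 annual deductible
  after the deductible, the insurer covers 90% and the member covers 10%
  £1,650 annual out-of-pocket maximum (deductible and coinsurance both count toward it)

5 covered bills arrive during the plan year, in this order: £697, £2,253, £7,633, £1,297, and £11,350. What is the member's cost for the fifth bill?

£12

Bill 1, £697: £500 finishes the deductible; £197 goes to coinsurance; member's 10% is £19.70. Cost to member: £519.70. OOP to date £519.70.
Bill 2, £2,253: 10% coinsurance on £2,253 = £225.30. Member owes £225.30 (running OOP £745).
Bill 3, £7,633: deductible already satisfied, so member's share is 10% × £7,633 = £763.30. Cost to member: £763.30. OOP to date £1,508.30.
Bill 4, £1,297: deductible met; 10% of £1,297 = £129.70. Cost to member: £129.70. OOP to date £1,638.
Bill 5, £11,350: deductible met; 10% of £11,350 = £1,135. That would push OOP to £2,773, over the £1,650 cap, so member pays £1,650 − £1,638 = £12.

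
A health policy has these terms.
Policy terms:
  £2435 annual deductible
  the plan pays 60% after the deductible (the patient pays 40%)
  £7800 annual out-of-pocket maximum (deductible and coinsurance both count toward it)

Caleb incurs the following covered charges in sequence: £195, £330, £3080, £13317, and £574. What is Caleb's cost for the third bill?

£2378

Bill 1, £195: all of it applies to the deductible. Patient pays £195; OOP now £195.
Bill 2, £330: all of it applies to the deductible. Patient owes £330 (running OOP £525).
Bill 3, £3080: £1910 finishes the deductible; £1170 goes to coinsurance; coinsurance £1170 × 40% = £468. Patient owes £2378 (running OOP £2903).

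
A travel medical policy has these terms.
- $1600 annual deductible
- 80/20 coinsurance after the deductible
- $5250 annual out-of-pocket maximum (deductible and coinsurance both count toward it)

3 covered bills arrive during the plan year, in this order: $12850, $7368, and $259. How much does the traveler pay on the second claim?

$1400

Bill 1, $12850: $1600 finishes the deductible; $11250 goes to coinsurance; coinsurance $11250 × 20% = $2250. Traveler owes $3850 (running OOP $3850).
Bill 2, $7368: deductible already satisfied, so traveler's share is 20% × $7368 = $1473.60. Adding that to $3850 gives $5323.60, past the $5250 cap; traveler pays only $5250 − $3850 = $1400.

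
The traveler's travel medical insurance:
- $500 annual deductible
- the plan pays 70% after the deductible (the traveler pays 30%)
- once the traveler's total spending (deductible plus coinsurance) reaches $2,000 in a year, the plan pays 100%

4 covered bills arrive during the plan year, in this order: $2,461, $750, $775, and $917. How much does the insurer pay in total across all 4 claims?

Claim 1 — $2,461: $500 to deductible, leaving $1,961; coinsurance $1,961 × 30% = $588.30. Cost to traveler: $1,088.30. OOP to date $1,088.30. Plan pays $2,461 − $1,088.30 = $1,372.70.
Claim 2 — $750: deductible met; 30% of $750 = $225. Traveler pays $225; OOP now $1,313.30. Plan pays $750 − $225 = $525.
Claim 3 — $775: deductible met; 30% of $775 = $232.50. Traveler pays $232.50; OOP now $1,545.80. Plan pays $775 − $232.50 = $542.50.
Claim 4 — $917: deductible already satisfied, so traveler's share is 30% × $917 = $275.10. Traveler owes $275.10 (running OOP $1,820.90). Insurer: $917 − $275.10 = $641.90.
Insurer total = bills − traveler's total = $4,903 − $1,820.90 = $3,082.10.

$3,082.10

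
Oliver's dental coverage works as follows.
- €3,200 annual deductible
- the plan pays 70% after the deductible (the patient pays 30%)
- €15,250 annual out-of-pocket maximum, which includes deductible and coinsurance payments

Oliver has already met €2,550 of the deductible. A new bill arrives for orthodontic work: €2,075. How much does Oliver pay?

€1,077.50

€2,550 of the €3,200 deductible is already met, leaving €650.
That leaves €2,075 − €650 = €1,425 for coinsurance.
30% of €1,425 = €427.50 falls to the patient.
So the patient owes €650 + €427.50 = €1,077.50 before any cap.
Year-to-date out-of-pocket becomes €2,550 + €1,077.50 = €3,627.50, still under the €15,250 maximum, so no cap applies.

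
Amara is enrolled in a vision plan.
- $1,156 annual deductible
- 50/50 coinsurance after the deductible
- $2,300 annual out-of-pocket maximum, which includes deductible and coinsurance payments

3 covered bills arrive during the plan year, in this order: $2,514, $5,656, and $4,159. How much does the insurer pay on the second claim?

#1 ($2,514): $1,156 finishes the deductible; $1,358 goes to coinsurance; member's 50% is $679. Member pays $1,835; OOP now $1,835. Insurer: $2,514 − $1,835 = $679.
#2 ($5,656): 50% coinsurance on $5,656 = $2,828. That would push OOP to $4,663, over the $2,300 cap, so member pays $2,300 − $1,835 = $465. Insurer: $5,656 − $465 = $5,191.

$5,191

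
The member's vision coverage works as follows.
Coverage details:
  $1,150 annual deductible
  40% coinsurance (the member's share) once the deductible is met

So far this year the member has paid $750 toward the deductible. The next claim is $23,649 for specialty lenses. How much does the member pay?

$9,699.60

$750 of the $1,150 deductible is already met, leaving $400.
That leaves $23,649 − $400 = $23,249 for coinsurance.
Coinsurance: $23,249 × 40% = $9,299.60.
So the member owes $400 + $9,299.60 = $9,699.60.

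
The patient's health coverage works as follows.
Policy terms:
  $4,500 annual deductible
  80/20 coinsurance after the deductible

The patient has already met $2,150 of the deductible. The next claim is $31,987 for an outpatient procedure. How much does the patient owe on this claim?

$8,277.40

Deductible still to meet: $4,500 − $2,150 = $2,350.
After the $2,350 deductible portion, $31,987 − $2,350 = $29,637 is subject to coinsurance.
20% of $29,637 = $5,927.40 falls to the patient.
So the patient owes $2,350 + $5,927.40 = $8,277.40.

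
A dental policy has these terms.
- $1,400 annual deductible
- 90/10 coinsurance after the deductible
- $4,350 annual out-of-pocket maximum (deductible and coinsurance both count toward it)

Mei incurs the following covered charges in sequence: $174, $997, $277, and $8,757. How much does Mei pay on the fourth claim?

Claim 1 ($174): entire amount goes to the deductible. Patient owes $174 (running OOP $174).
Claim 2 ($997): fully absorbed by the deductible. Patient pays $997; OOP now $1,171.
Claim 3 ($277): $229 finishes the deductible; $48 goes to coinsurance; coinsurance $48 × 10% = $4.80. Patient owes $233.80 (running OOP $1,404.80).
Claim 4 ($8,757): deductible already satisfied, so patient's share is 10% × $8,757 = $875.70. Patient owes $875.70 (running OOP $2,280.50).

$875.70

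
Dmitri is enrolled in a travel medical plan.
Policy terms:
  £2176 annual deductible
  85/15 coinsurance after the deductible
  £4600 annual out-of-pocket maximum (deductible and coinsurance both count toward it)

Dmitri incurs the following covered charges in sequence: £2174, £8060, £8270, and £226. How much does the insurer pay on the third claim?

#1 (£2174): all of it applies to the deductible. Traveler owes £2174 (running OOP £2174). Plan pays £2174 − £2174 = £0.
#2 (£8060): £2 finishes the deductible; £8058 goes to coinsurance; traveler's 15% is £1208.70. Cost to traveler: £1210.70. OOP to date £3384.70. Plan pays £8060 − £1210.70 = £6849.30.
#3 (£8270): deductible met; 15% of £8270 = £1240.50. OOP would hit £4625.20 > £4600, so the cap limits the traveler to £4600 − £3384.70 = £1215.30. Plan pays £8270 − £1215.30 = £7054.70.

£7054.70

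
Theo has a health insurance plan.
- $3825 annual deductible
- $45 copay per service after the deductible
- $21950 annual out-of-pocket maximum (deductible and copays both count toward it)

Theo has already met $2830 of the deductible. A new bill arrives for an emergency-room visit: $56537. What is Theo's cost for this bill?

Deductible still to meet: $3825 − $2830 = $995.
After the $995 deductible portion, $56537 − $995 = $55542 is subject to the copay.
Copay on this service: $45.
That puts the patient's cost at $995 + $45 = $1040 before any cap.
Total out-of-pocket so far would be $2830 + $1040 = $3870, below the $21950 cap — no reduction.

$1040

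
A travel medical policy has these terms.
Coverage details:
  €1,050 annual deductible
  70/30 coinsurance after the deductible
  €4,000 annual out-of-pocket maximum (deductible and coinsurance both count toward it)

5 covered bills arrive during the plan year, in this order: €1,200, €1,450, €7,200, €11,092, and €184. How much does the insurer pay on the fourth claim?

Claim 1 — €1,200: deductible takes €1,050, €150 remains; traveler's 30% is €45. Traveler pays €1,095; OOP now €1,095. Insurer: €1,200 − €1,095 = €105.
Claim 2 — €1,450: deductible met; 30% of €1,450 = €435. Cost to traveler: €435. OOP to date €1,530. Plan pays €1,450 − €435 = €1,015.
Claim 3 — €7,200: 30% coinsurance on €7,200 = €2,160. Traveler owes €2,160 (running OOP €3,690). Plan pays €7,200 − €2,160 = €5,040.
Claim 4 — €11,092: 30% coinsurance on €11,092 = €3,327.60. Adding that to €3,690 gives €7,017.60, past the €4,000 cap; traveler pays only €4,000 − €3,690 = €310. Insurer: €11,092 − €310 = €10,782.

€10,782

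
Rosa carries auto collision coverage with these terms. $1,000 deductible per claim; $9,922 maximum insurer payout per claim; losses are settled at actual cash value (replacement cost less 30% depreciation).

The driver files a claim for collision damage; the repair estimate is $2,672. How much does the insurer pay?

$870.40

Actual cash value after 30% depreciation: $2,672 × 70% = $1,870.40.
After the deductible, $1,870.40 − $1,000 = $870.40 remains.
$870.40 ≤ $9,922, so the limit doesn't bind; insurer pays $870.40.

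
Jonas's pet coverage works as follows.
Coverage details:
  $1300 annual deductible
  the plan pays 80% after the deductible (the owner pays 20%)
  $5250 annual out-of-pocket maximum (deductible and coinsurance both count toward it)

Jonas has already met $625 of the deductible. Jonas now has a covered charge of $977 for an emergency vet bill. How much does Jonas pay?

$735.40

Deductible still to meet: $1300 − $625 = $675.
After the $675 deductible portion, $977 − $675 = $302 is subject to coinsurance.
Owner's 20% share of $302 is $60.40.
Owner responsibility before any cap: $675 + $60.40 = $735.40.
Year-to-date out-of-pocket becomes $625 + $735.40 = $1360.40, still under the $5250 maximum, so no cap applies.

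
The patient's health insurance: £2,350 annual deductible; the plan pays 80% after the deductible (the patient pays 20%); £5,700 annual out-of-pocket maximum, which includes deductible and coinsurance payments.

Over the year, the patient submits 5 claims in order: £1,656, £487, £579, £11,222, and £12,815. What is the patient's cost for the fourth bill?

£2,244.40

Claim 1 (£1,656): entire amount goes to the deductible. Patient owes £1,656 (running OOP £1,656).
Claim 2 (£487): entire amount goes to the deductible. Patient pays £487; OOP now £2,143.
Claim 3 (£579): £207 to deductible, leaving £372; coinsurance £372 × 20% = £74.40. Cost to patient: £281.40. OOP to date £2,424.40.
Claim 4 (£11,222): deductible already satisfied, so patient's share is 20% × £11,222 = £2,244.40. Cost to patient: £2,244.40. OOP to date £4,668.80.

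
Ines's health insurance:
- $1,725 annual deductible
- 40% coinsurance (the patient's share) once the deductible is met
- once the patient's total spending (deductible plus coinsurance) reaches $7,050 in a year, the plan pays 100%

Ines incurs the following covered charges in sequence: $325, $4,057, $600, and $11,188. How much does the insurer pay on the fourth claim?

$7,165.80

#1 ($325): entire amount goes to the deductible. Patient pays $325; OOP now $325. Plan pays $325 − $325 = $0.
#2 ($4,057): deductible takes $1,400, $2,657 remains; patient's 40% is $1,062.80. Patient pays $2,462.80; OOP now $2,787.80. Insurer: $4,057 − $2,462.80 = $1,594.20.
#3 ($600): 40% coinsurance on $600 = $240. Patient owes $240 (running OOP $3,027.80). Plan pays $600 − $240 = $360.
#4 ($11,188): deductible met; 40% of $11,188 = $4,475.20. OOP would hit $7,503 > $7,050, so the cap limits the patient to $7,050 − $3,027.80 = $4,022.20. Plan pays $11,188 − $4,022.20 = $7,165.80.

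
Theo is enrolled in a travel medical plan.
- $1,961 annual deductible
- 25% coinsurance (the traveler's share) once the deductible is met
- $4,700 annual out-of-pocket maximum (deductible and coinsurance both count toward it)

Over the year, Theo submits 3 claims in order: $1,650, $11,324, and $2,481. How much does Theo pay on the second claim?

Bill 1, $1,650: entire amount goes to the deductible. Cost to traveler: $1,650. OOP to date $1,650.
Bill 2, $11,324: $311 to deductible, leaving $11,013; 25% of $11,013 = $2,753.25. Deductible plus coinsurance: $311 + $2,753.25 = $3,064.25. OOP would hit $4,714.25 > $4,700, so the cap limits the traveler to $4,700 − $1,650 = $3,050.

$3,050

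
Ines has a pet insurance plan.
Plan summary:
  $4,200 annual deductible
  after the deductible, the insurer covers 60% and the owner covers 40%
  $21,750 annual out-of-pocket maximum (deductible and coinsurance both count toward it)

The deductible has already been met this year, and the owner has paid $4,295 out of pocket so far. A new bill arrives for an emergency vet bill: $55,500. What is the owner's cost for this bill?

With the deductible met, the entire $55,500 is subject to coinsurance.
Coinsurance: $55,500 × 40% = $22,200.
Year-to-date out-of-pocket would reach $4,295 + $22,200 = $26,495, above the $21,750 maximum, so the owner pays only $21,750 − $4,295 = $17,455.

$17,455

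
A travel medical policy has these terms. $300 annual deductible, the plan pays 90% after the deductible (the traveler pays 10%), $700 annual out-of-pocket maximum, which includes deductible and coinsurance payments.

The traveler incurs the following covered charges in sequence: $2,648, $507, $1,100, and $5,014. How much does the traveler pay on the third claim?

$110

Bill 1, $2,648: deductible takes $300, $2,348 remains; coinsurance $2,348 × 10% = $234.80. Cost to traveler: $534.80. OOP to date $534.80.
Bill 2, $507: 10% coinsurance on $507 = $50.70. Cost to traveler: $50.70. OOP to date $585.50.
Bill 3, $1,100: deductible already satisfied, so traveler's share is 10% × $1,100 = $110. Traveler owes $110 (running OOP $695.50).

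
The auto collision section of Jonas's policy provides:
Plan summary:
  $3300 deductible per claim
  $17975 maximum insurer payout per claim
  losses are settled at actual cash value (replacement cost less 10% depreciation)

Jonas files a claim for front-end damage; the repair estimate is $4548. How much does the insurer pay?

$793.20

At 10% depreciation, ACV = $4548 − $454.80 = $4093.20.
Less the $3300 deductible: $4093.20 − $3300 = $793.20.
That's under the $17975 cap, so the insurer reimburses the full $793.20.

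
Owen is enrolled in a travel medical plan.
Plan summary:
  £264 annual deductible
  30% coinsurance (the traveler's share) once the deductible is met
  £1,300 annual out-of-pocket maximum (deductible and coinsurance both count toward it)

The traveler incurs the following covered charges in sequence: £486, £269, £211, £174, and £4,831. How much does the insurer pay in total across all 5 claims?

Claim 1 — £486: £264 to deductible, leaving £222; traveler's 30% is £66.60. Cost to traveler: £330.60. OOP to date £330.60. Plan pays £486 − £330.60 = £155.40.
Claim 2 — £269: deductible met; 30% of £269 = £80.70. Cost to traveler: £80.70. OOP to date £411.30. Plan pays £269 − £80.70 = £188.30.
Claim 3 — £211: deductible already satisfied, so traveler's share is 30% × £211 = £63.30. Traveler pays £63.30; OOP now £474.60. Insurer: £211 − £63.30 = £147.70.
Claim 4 — £174: deductible met; 30% of £174 = £52.20. Cost to traveler: £52.20. OOP to date £526.80. Plan pays £174 − £52.20 = £121.80.
Claim 5 — £4,831: 30% coinsurance on £4,831 = £1,449.30. That would push OOP to £1,976.10, over the £1,300 cap, so traveler pays £1,300 − £526.80 = £773.20. Insurer: £4,831 − £773.20 = £4,057.80.
Insurer total: £155.40 + £188.30 + £147.70 + £121.80 + £4,057.80 = £4,671.

£4,671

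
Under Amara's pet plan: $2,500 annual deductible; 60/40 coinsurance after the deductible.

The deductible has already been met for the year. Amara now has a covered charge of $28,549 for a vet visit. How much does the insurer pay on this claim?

The deductible is already satisfied, so the full bill goes to coinsurance.
40% of $28,549 = $11,419.60 falls to the owner.
The insurer covers the remainder: $28,549 − $11,419.60 = $17,129.40.

$17,129.40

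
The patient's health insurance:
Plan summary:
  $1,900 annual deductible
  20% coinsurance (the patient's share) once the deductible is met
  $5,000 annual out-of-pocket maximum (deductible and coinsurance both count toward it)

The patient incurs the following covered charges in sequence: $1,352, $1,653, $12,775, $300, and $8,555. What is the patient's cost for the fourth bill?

Claim 1 — $1,352: all of it applies to the deductible. Cost to patient: $1,352. OOP to date $1,352.
Claim 2 — $1,653: $548 to deductible, leaving $1,105; patient's 20% is $221. Patient pays $769; OOP now $2,121.
Claim 3 — $12,775: deductible met; 20% of $12,775 = $2,555. Patient owes $2,555 (running OOP $4,676).
Claim 4 — $300: deductible already satisfied, so patient's share is 20% × $300 = $60. Patient owes $60 (running OOP $4,736).

$60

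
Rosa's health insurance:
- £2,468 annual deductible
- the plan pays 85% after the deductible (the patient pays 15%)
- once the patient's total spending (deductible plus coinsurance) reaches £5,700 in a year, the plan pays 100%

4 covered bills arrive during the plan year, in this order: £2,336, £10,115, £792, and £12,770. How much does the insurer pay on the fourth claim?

#1 (£2,336): entire amount goes to the deductible. Cost to patient: £2,336. OOP to date £2,336. Insurer: £2,336 − £2,336 = £0.
#2 (£10,115): deductible takes £132, £9,983 remains; coinsurance £9,983 × 15% = £1,497.45. Cost to patient: £1,629.45. OOP to date £3,965.45. Insurer: £10,115 − £1,629.45 = £8,485.55.
#3 (£792): 15% coinsurance on £792 = £118.80. Cost to patient: £118.80. OOP to date £4,084.25. Insurer: £792 − £118.80 = £673.20.
#4 (£12,770): deductible met; 15% of £12,770 = £1,915.50. That would push OOP to £5,999.75, over the £5,700 cap, so patient pays £5,700 − £4,084.25 = £1,615.75. Insurer: £12,770 − £1,615.75 = £11,154.25.

£11,154.25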